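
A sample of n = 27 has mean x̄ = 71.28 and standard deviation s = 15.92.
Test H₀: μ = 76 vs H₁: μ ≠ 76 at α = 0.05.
One-sample t-test:
H₀: μ = 76
H₁: μ ≠ 76
df = n - 1 = 26
t = (x̄ - μ₀) / (s/√n) = (71.28 - 76) / (15.92/√27) = -1.541
p-value = 0.1355

Since p-value > α = 0.05, we fail to reject H₀.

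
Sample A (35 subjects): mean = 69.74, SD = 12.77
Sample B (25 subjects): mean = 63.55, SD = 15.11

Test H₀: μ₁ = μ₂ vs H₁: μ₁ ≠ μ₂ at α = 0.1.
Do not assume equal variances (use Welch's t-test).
Welch's two-sample t-test:
H₀: μ₁ = μ₂
H₁: μ₁ ≠ μ₂
s₁²/n₁ = 12.77²/35 = 4.6592,  s₂²/n₂ = 15.11²/25 = 9.1325
SE = √(s₁²/n₁ + s₂²/n₂) = √(4.6592 + 9.1325) = 3.7137
df (Welch-Satterthwaite) = (s₁²/n₁ + s₂²/n₂)² / [(s₁²/n₁)²/(n₁-1) + (s₂²/n₂)²/(n₂-1)] ≈ 46.24
t = (x̄₁ - x̄₂) / SE = (69.74 - 63.55) / 3.7137 = 6.19 / 3.7137 = 1.667
p-value = 0.1023

Since p-value > α = 0.1, we fail to reject H₀.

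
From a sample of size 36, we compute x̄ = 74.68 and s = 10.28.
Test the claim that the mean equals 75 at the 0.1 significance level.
One-sample t-test:
H₀: μ = 75
H₁: μ ≠ 75
df = n - 1 = 35
t = (x̄ - μ₀) / (s/√n) = (74.68 - 75) / (10.28/√36) = -0.187
p-value = 0.8529

Since p-value > α = 0.1, we fail to reject H₀.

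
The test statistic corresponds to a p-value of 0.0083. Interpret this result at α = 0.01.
Since p = 0.0083 < α = 0.01, reject H₀.
There is sufficient evidence to reject the null hypothesis; the result is statistically significant at the 0.01 level.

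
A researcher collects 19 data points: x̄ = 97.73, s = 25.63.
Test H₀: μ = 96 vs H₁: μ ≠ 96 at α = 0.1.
One-sample t-test:
H₀: μ = 96
H₁: μ ≠ 96
df = n - 1 = 18
t = (x̄ - μ₀) / (s/√n) = (97.73 - 96) / (25.63/√19) = 0.294
p-value = 0.7720

Since p-value > α = 0.1, we fail to reject H₀.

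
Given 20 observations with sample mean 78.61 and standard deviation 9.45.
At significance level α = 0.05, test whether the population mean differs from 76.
One-sample t-test:
H₀: μ = 76
H₁: μ ≠ 76
df = n - 1 = 19
t = (x̄ - μ₀) / (s/√n) = (78.61 - 76) / (9.45/√20) = 1.235
p-value = 0.2318

Since p-value > α = 0.05, we fail to reject H₀.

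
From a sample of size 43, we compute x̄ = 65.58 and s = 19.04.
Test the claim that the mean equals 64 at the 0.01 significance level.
One-sample t-test:
H₀: μ = 64
H₁: μ ≠ 64
df = n - 1 = 42
t = (x̄ - μ₀) / (s/√n) = (65.58 - 64) / (19.04/√43) = 0.544
p-value = 0.5892

Since p-value > α = 0.01, we fail to reject H₀.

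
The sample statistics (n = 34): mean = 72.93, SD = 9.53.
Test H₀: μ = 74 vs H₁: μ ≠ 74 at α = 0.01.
One-sample t-test:
H₀: μ = 74
H₁: μ ≠ 74
df = n - 1 = 33
t = (x̄ - μ₀) / (s/√n) = (72.93 - 74) / (9.53/√34) = -0.655
p-value = 0.5172

Since p-value > α = 0.01, we fail to reject H₀.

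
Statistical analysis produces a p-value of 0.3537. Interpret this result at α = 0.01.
Since p = 0.3537 > α = 0.01, fail to reject H₀.
There is insufficient evidence to reject the null hypothesis; the result is not statistically significant at the 0.01 level.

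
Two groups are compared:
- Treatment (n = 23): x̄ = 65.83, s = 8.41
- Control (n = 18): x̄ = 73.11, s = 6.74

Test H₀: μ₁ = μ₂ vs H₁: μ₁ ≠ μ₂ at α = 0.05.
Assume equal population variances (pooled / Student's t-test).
Student's two-sample t-test (equal variances):
H₀: μ₁ = μ₂
H₁: μ₁ ≠ μ₂
df = n₁ + n₂ - 2 = 39
Pooled variance s_p² = [(n₁-1)s₁² + (n₂-1)s₂²] / (n₁ + n₂ - 2) = [(22)(8.41²) + (17)(6.74²)] / 39 = 59.6997
SE = √(s_p²(1/n₁ + 1/n₂)) = √(59.6997 × (1/23 + 1/18)) = 2.4315
t = (x̄₁ - x̄₂) / SE = (65.83 - 73.11) / 2.4315 = -7.28 / 2.4315 = -2.994
p-value = 0.0048

Since p-value < α = 0.05, we reject H₀.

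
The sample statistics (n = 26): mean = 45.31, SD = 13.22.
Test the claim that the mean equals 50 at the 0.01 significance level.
One-sample t-test:
H₀: μ = 50
H₁: μ ≠ 50
df = n - 1 = 25
t = (x̄ - μ₀) / (s/√n) = (45.31 - 50) / (13.22/√26) = -1.809
p-value = 0.0825

Since p-value > α = 0.01, we fail to reject H₀.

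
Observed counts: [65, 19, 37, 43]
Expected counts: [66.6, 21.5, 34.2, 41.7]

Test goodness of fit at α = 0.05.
Chi-square goodness of fit test:
H₀: observed counts match expected distribution
H₁: observed counts differ from expected distribution
df = k - 1 = 3
χ² = Σ(O - E)²/E
   = (65 - 66.6)²/66.6 + (19 - 21.5)²/21.5 + (37 - 34.2)²/34.2 + (43 - 41.7)²/41.7
   = 0.038 + 0.291 + 0.229 + 0.041
   = 0.60
p-value = 0.8967

Since p-value > α = 0.05, we fail to reject H₀.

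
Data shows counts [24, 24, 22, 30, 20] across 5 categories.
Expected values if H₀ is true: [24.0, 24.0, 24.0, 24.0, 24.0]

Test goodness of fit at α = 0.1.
Chi-square goodness of fit test:
H₀: observed counts match expected distribution
H₁: observed counts differ from expected distribution
df = k - 1 = 4
χ² = Σ(O - E)²/E
   = (24 - 24.0)²/24.0 + (24 - 24.0)²/24.0 + (22 - 24.0)²/24.0 + (30 - 24.0)²/24.0 + (20 - 24.0)²/24.0
   = 0.000 + 0.000 + 0.167 + 1.500 + 0.667
   = 2.33
p-value = 0.6747

Since p-value > α = 0.1, we fail to reject H₀.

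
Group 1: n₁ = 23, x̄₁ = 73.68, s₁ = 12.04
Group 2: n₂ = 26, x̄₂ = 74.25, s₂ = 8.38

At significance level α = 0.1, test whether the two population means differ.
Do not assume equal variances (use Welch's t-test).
Welch's two-sample t-test:
H₀: μ₁ = μ₂
H₁: μ₁ ≠ μ₂
s₁²/n₁ = 12.04²/23 = 6.3027,  s₂²/n₂ = 8.38²/26 = 2.7009
SE = √(s₁²/n₁ + s₂²/n₂) = √(6.3027 + 2.7009) = 3.0006
df (Welch-Satterthwaite) = (s₁²/n₁ + s₂²/n₂)² / [(s₁²/n₁)²/(n₁-1) + (s₂²/n₂)²/(n₂-1)] ≈ 38.65
t = (x̄₁ - x̄₂) / SE = (73.68 - 74.25) / 3.0006 = -0.57 / 3.0006 = -0.190
p-value = 0.8503

Since p-value > α = 0.1, we fail to reject H₀.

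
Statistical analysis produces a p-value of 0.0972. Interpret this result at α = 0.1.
Since p = 0.0972 < α = 0.1, reject H₀.
There is sufficient evidence to reject the null hypothesis; the result is statistically significant at the 0.1 level.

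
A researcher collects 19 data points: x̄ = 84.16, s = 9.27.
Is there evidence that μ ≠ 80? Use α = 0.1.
One-sample t-test:
H₀: μ = 80
H₁: μ ≠ 80
df = n - 1 = 18
t = (x̄ - μ₀) / (s/√n) = (84.16 - 80) / (9.27/√19) = 1.956
p-value = 0.0662

Since p-value < α = 0.1, we reject H₀.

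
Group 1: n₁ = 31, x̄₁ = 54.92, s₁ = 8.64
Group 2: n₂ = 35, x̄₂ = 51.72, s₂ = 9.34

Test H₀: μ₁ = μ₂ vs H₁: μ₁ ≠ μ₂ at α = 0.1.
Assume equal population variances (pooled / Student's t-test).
Student's two-sample t-test (equal variances):
H₀: μ₁ = μ₂
H₁: μ₁ ≠ μ₂
df = n₁ + n₂ - 2 = 64
Pooled variance s_p² = [(n₁-1)s₁² + (n₂-1)s₂²] / (n₁ + n₂ - 2) = [(30)(8.64²) + (34)(9.34²)] / 64 = 81.3359
SE = √(s_p²(1/n₁ + 1/n₂)) = √(81.3359 × (1/31 + 1/35)) = 2.2243
t = (x̄₁ - x̄₂) / SE = (54.92 - 51.72) / 2.2243 = 3.20 / 2.2243 = 1.439
p-value = 0.1551

Since p-value > α = 0.1, we fail to reject H₀.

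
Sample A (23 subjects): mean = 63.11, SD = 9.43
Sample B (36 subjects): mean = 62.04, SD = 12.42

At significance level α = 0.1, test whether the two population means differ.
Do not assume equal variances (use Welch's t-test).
Welch's two-sample t-test:
H₀: μ₁ = μ₂
H₁: μ₁ ≠ μ₂
s₁²/n₁ = 9.43²/23 = 3.8663,  s₂²/n₂ = 12.42²/36 = 4.2849
SE = √(s₁²/n₁ + s₂²/n₂) = √(3.8663 + 4.2849) = 2.8550
df (Welch-Satterthwaite) = (s₁²/n₁ + s₂²/n₂)² / [(s₁²/n₁)²/(n₁-1) + (s₂²/n₂)²/(n₂-1)] ≈ 55.18
t = (x̄₁ - x̄₂) / SE = (63.11 - 62.04) / 2.8550 = 1.07 / 2.8550 = 0.375
p-value = 0.7093

Since p-value > α = 0.1, we fail to reject H₀.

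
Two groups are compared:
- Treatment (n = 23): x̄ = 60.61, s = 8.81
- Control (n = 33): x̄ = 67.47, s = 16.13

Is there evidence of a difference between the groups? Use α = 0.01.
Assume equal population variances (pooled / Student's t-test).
Student's two-sample t-test (equal variances):
H₀: μ₁ = μ₂
H₁: μ₁ ≠ μ₂
df = n₁ + n₂ - 2 = 54
Pooled variance s_p² = [(n₁-1)s₁² + (n₂-1)s₂²] / (n₁ + n₂ - 2) = [(22)(8.81²) + (32)(16.13²)] / 54 = 185.8003
SE = √(s_p²(1/n₁ + 1/n₂)) = √(185.8003 × (1/23 + 1/33)) = 3.7025
t = (x̄₁ - x̄₂) / SE = (60.61 - 67.47) / 3.7025 = -6.86 / 3.7025 = -1.853
p-value = 0.0694

Since p-value > α = 0.01, we fail to reject H₀.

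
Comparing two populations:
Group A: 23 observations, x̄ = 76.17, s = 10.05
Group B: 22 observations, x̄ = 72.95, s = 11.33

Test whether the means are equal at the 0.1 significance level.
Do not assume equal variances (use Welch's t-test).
Welch's two-sample t-test:
H₀: μ₁ = μ₂
H₁: μ₁ ≠ μ₂
s₁²/n₁ = 10.05²/23 = 4.3914,  s₂²/n₂ = 11.33²/22 = 5.8350
SE = √(s₁²/n₁ + s₂²/n₂) = √(4.3914 + 5.8350) = 3.1979
df (Welch-Satterthwaite) = (s₁²/n₁ + s₂²/n₂)² / [(s₁²/n₁)²/(n₁-1) + (s₂²/n₂)²/(n₂-1)] ≈ 41.87
t = (x̄₁ - x̄₂) / SE = (76.17 - 72.95) / 3.1979 = 3.22 / 3.1979 = 1.007
p-value = 0.3198

Since p-value > α = 0.1, we fail to reject H₀.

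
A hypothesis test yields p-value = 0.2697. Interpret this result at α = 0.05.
Since p = 0.2697 > α = 0.05, fail to reject H₀.
There is insufficient evidence to reject the null hypothesis; the result is not statistically significant at the 0.05 level.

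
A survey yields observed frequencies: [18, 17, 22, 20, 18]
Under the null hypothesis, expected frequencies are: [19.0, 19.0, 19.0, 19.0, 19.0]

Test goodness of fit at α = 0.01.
Chi-square goodness of fit test:
H₀: observed counts match expected distribution
H₁: observed counts differ from expected distribution
df = k - 1 = 4
χ² = Σ(O - E)²/E
   = (18 - 19.0)²/19.0 + (17 - 19.0)²/19.0 + (22 - 19.0)²/19.0 + (20 - 19.0)²/19.0 + (18 - 19.0)²/19.0
   = 0.053 + 0.211 + 0.474 + 0.053 + 0.053
   = 0.84
p-value = 0.9327

Since p-value > α = 0.01, we fail to reject H₀.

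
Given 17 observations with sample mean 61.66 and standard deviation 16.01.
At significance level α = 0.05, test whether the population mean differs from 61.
One-sample t-test:
H₀: μ = 61
H₁: μ ≠ 61
df = n - 1 = 16
t = (x̄ - μ₀) / (s/√n) = (61.66 - 61) / (16.01/√17) = 0.170
p-value = 0.8672

Since p-value > α = 0.05, we fail to reject H₀.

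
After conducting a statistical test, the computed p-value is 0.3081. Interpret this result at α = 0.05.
Since p = 0.3081 > α = 0.05, fail to reject H₀.
There is insufficient evidence to reject the null hypothesis; the result is not statistically significant at the 0.05 level.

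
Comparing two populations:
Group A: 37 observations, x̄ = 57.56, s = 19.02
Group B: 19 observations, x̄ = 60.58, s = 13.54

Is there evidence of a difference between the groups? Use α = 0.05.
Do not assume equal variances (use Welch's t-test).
Welch's two-sample t-test:
H₀: μ₁ = μ₂
H₁: μ₁ ≠ μ₂
s₁²/n₁ = 19.02²/37 = 9.7773,  s₂²/n₂ = 13.54²/19 = 9.6490
SE = √(s₁²/n₁ + s₂²/n₂) = √(9.7773 + 9.6490) = 4.4075
df (Welch-Satterthwaite) = (s₁²/n₁ + s₂²/n₂)² / [(s₁²/n₁)²/(n₁-1) + (s₂²/n₂)²/(n₂-1)] ≈ 48.21
t = (x̄₁ - x̄₂) / SE = (57.56 - 60.58) / 4.4075 = -3.02 / 4.4075 = -0.685
p-value = 0.4965

Since p-value > α = 0.05, we fail to reject H₀.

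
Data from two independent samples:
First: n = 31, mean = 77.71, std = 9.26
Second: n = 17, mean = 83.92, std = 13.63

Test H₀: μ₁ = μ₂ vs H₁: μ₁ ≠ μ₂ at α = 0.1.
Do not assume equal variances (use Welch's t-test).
Welch's two-sample t-test:
H₀: μ₁ = μ₂
H₁: μ₁ ≠ μ₂
s₁²/n₁ = 9.26²/31 = 2.7661,  s₂²/n₂ = 13.63²/17 = 10.9281
SE = √(s₁²/n₁ + s₂²/n₂) = √(2.7661 + 10.9281) = 3.7006
df (Welch-Satterthwaite) = (s₁²/n₁ + s₂²/n₂)² / [(s₁²/n₁)²/(n₁-1) + (s₂²/n₂)²/(n₂-1)] ≈ 24.29
t = (x̄₁ - x̄₂) / SE = (77.71 - 83.92) / 3.7006 = -6.21 / 3.7006 = -1.678
p-value = 0.1061

Since p-value > α = 0.1, we fail to reject H₀.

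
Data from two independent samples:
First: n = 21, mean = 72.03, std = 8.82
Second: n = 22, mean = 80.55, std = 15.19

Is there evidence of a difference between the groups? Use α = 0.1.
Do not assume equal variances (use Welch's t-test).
Welch's two-sample t-test:
H₀: μ₁ = μ₂
H₁: μ₁ ≠ μ₂
s₁²/n₁ = 8.82²/21 = 3.7044,  s₂²/n₂ = 15.19²/22 = 10.4880
SE = √(s₁²/n₁ + s₂²/n₂) = √(3.7044 + 10.4880) = 3.7673
df (Welch-Satterthwaite) = (s₁²/n₁ + s₂²/n₂)² / [(s₁²/n₁)²/(n₁-1) + (s₂²/n₂)²/(n₂-1)] ≈ 34.00
t = (x̄₁ - x̄₂) / SE = (72.03 - 80.55) / 3.7673 = -8.52 / 3.7673 = -2.262
p-value = 0.0302

Since p-value < α = 0.1, we reject H₀.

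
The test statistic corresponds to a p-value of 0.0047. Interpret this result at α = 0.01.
Since p = 0.0047 < α = 0.01, reject H₀.
There is sufficient evidence to reject the null hypothesis; the result is statistically significant at the 0.01 level.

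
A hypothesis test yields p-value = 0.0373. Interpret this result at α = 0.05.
Since p = 0.0373 < α = 0.05, reject H₀.
There is sufficient evidence to reject the null hypothesis; the result is statistically significant at the 0.05 level.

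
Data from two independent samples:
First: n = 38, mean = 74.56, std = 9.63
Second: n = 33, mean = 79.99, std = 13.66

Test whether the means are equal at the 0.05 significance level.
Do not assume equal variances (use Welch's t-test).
Welch's two-sample t-test:
H₀: μ₁ = μ₂
H₁: μ₁ ≠ μ₂
s₁²/n₁ = 9.63²/38 = 2.4404,  s₂²/n₂ = 13.66²/33 = 5.6544
SE = √(s₁²/n₁ + s₂²/n₂) = √(2.4404 + 5.6544) = 2.8451
df (Welch-Satterthwaite) = (s₁²/n₁ + s₂²/n₂)² / [(s₁²/n₁)²/(n₁-1) + (s₂²/n₂)²/(n₂-1)] ≈ 56.48
t = (x̄₁ - x̄₂) / SE = (74.56 - 79.99) / 2.8451 = -5.43 / 2.8451 = -1.909
p-value = 0.0614

Since p-value > α = 0.05, we fail to reject H₀.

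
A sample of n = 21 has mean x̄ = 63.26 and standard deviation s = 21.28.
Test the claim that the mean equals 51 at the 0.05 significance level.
One-sample t-test:
H₀: μ = 51
H₁: μ ≠ 51
df = n - 1 = 20
t = (x̄ - μ₀) / (s/√n) = (63.26 - 51) / (21.28/√21) = 2.640
p-value = 0.0157

Since p-value < α = 0.05, we reject H₀.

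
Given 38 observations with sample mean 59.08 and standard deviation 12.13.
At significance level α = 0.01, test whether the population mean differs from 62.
One-sample t-test:
H₀: μ = 62
H₁: μ ≠ 62
df = n - 1 = 37
t = (x̄ - μ₀) / (s/√n) = (59.08 - 62) / (12.13/√38) = -1.484
p-value = 0.1463

Since p-value > α = 0.01, we fail to reject H₀.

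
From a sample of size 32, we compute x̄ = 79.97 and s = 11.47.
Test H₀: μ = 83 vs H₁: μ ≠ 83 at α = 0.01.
One-sample t-test:
H₀: μ = 83
H₁: μ ≠ 83
df = n - 1 = 31
t = (x̄ - μ₀) / (s/√n) = (79.97 - 83) / (11.47/√32) = -1.494
p-value = 0.1452

Since p-value > α = 0.01, we fail to reject H₀.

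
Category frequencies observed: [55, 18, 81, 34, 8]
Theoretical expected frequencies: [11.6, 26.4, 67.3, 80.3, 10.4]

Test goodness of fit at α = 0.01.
Chi-square goodness of fit test:
H₀: observed counts match expected distribution
H₁: observed counts differ from expected distribution
df = k - 1 = 4
χ² = Σ(O - E)²/E
   = (55 - 11.6)²/11.6 + (18 - 26.4)²/26.4 + (81 - 67.3)²/67.3 + (34 - 80.3)²/80.3 + (8 - 10.4)²/10.4
   = 162.376 + 2.673 + 2.789 + 26.696 + 0.554
   = 195.09
p-value < 0.0001

Since p-value < α = 0.01, we reject H₀.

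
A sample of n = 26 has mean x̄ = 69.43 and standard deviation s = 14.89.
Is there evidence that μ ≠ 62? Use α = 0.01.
One-sample t-test:
H₀: μ = 62
H₁: μ ≠ 62
df = n - 1 = 25
t = (x̄ - μ₀) / (s/√n) = (69.43 - 62) / (14.89/√26) = 2.544
p-value = 0.0175

Since p-value > α = 0.01, we fail to reject H₀.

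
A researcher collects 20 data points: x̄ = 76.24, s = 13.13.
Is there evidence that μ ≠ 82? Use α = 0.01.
One-sample t-test:
H₀: μ = 82
H₁: μ ≠ 82
df = n - 1 = 19
t = (x̄ - μ₀) / (s/√n) = (76.24 - 82) / (13.13/√20) = -1.962
p-value = 0.0646

Since p-value > α = 0.01, we fail to reject H₀.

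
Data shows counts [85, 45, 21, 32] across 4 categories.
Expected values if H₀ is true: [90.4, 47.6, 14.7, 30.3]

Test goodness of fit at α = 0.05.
Chi-square goodness of fit test:
H₀: observed counts match expected distribution
H₁: observed counts differ from expected distribution
df = k - 1 = 3
χ² = Σ(O - E)²/E
   = (85 - 90.4)²/90.4 + (45 - 47.6)²/47.6 + (21 - 14.7)²/14.7 + (32 - 30.3)²/30.3
   = 0.323 + 0.142 + 2.700 + 0.095
   = 3.26
p-value = 0.3533

Since p-value > α = 0.05, we fail to reject H₀.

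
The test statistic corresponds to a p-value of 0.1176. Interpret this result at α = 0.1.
Since p = 0.1176 > α = 0.1, fail to reject H₀.
There is insufficient evidence to reject the null hypothesis; the result is not statistically significant at the 0.1 level.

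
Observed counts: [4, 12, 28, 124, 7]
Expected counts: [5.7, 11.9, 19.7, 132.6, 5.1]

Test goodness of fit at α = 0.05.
Chi-square goodness of fit test:
H₀: observed counts match expected distribution
H₁: observed counts differ from expected distribution
df = k - 1 = 4
χ² = Σ(O - E)²/E
   = (4 - 5.7)²/5.7 + (12 - 11.9)²/11.9 + (28 - 19.7)²/19.7 + (124 - 132.6)²/132.6 + (7 - 5.1)²/5.1
   = 0.507 + 0.001 + 3.497 + 0.558 + 0.708
   = 5.27
p-value = 0.2607

Since p-value > α = 0.05, we fail to reject H₀.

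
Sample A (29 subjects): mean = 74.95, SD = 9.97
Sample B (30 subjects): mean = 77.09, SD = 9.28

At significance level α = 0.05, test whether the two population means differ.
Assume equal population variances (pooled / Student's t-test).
Student's two-sample t-test (equal variances):
H₀: μ₁ = μ₂
H₁: μ₁ ≠ μ₂
df = n₁ + n₂ - 2 = 57
Pooled variance s_p² = [(n₁-1)s₁² + (n₂-1)s₂²] / (n₁ + n₂ - 2) = [(28)(9.97²) + (29)(9.28²)] / 57 = 92.6431
SE = √(s_p²(1/n₁ + 1/n₂)) = √(92.6431 × (1/29 + 1/30)) = 2.5065
t = (x̄₁ - x̄₂) / SE = (74.95 - 77.09) / 2.5065 = -2.14 / 2.5065 = -0.854
p-value = 0.3968

Since p-value > α = 0.05, we fail to reject H₀.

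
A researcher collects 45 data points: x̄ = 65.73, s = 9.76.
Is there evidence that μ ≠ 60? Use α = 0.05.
One-sample t-test:
H₀: μ = 60
H₁: μ ≠ 60
df = n - 1 = 44
t = (x̄ - μ₀) / (s/√n) = (65.73 - 60) / (9.76/√45) = 3.938
p-value = 0.0003

Since p-value < α = 0.05, we reject H₀.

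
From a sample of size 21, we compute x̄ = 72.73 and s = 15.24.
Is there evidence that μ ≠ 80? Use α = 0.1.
One-sample t-test:
H₀: μ = 80
H₁: μ ≠ 80
df = n - 1 = 20
t = (x̄ - μ₀) / (s/√n) = (72.73 - 80) / (15.24/√21) = -2.186
p-value = 0.0409

Since p-value < α = 0.1, we reject H₀.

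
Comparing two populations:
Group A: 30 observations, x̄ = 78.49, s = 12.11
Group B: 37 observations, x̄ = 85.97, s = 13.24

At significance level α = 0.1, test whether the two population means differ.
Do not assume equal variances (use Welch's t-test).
Welch's two-sample t-test:
H₀: μ₁ = μ₂
H₁: μ₁ ≠ μ₂
s₁²/n₁ = 12.11²/30 = 4.8884,  s₂²/n₂ = 13.24²/37 = 4.7378
SE = √(s₁²/n₁ + s₂²/n₂) = √(4.8884 + 4.7378) = 3.1026
df (Welch-Satterthwaite) = (s₁²/n₁ + s₂²/n₂)² / [(s₁²/n₁)²/(n₁-1) + (s₂²/n₂)²/(n₂-1)] ≈ 64.01
t = (x̄₁ - x̄₂) / SE = (78.49 - 85.97) / 3.1026 = -7.48 / 3.1026 = -2.411
p-value = 0.0188

Since p-value < α = 0.1, we reject H₀.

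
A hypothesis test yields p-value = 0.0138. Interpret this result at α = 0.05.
Since p = 0.0138 < α = 0.05, reject H₀.
There is sufficient evidence to reject the null hypothesis; the result is statistically significant at the 0.05 level.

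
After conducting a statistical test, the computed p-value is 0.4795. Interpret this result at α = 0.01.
Since p = 0.4795 > α = 0.01, fail to reject H₀.
There is insufficient evidence to reject the null hypothesis; the result is not statistically significant at the 0.01 level.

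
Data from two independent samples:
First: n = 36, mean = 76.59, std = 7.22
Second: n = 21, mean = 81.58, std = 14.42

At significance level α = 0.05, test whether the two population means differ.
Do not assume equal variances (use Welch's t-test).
Welch's two-sample t-test:
H₀: μ₁ = μ₂
H₁: μ₁ ≠ μ₂
s₁²/n₁ = 7.22²/36 = 1.4480,  s₂²/n₂ = 14.42²/21 = 9.9017
SE = √(s₁²/n₁ + s₂²/n₂) = √(1.4480 + 9.9017) = 3.3689
df (Welch-Satterthwaite) = (s₁²/n₁ + s₂²/n₂)² / [(s₁²/n₁)²/(n₁-1) + (s₂²/n₂)²/(n₂-1)] ≈ 25.96
t = (x̄₁ - x̄₂) / SE = (76.59 - 81.58) / 3.3689 = -4.99 / 3.3689 = -1.481
p-value = 0.1506

Since p-value > α = 0.05, we fail to reject H₀.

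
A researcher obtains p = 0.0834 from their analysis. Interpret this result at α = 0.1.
Since p = 0.0834 < α = 0.1, reject H₀.
There is sufficient evidence to reject the null hypothesis; the result is statistically significant at the 0.1 level.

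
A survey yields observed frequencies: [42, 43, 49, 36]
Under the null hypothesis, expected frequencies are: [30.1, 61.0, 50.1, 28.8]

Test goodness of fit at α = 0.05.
Chi-square goodness of fit test:
H₀: observed counts match expected distribution
H₁: observed counts differ from expected distribution
df = k - 1 = 3
χ² = Σ(O - E)²/E
   = (42 - 30.1)²/30.1 + (43 - 61.0)²/61.0 + (49 - 50.1)²/50.1 + (36 - 28.8)²/28.8
   = 4.705 + 5.311 + 0.024 + 1.800
   = 11.84
p-value = 0.0080

Since p-value < α = 0.05, we reject H₀.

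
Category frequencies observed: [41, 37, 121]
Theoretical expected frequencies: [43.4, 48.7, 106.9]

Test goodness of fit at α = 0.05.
Chi-square goodness of fit test:
H₀: observed counts match expected distribution
H₁: observed counts differ from expected distribution
df = k - 1 = 2
χ² = Σ(O - E)²/E
   = (41 - 43.4)²/43.4 + (37 - 48.7)²/48.7 + (121 - 106.9)²/106.9
   = 0.133 + 2.811 + 1.860
   = 4.80
p-value = 0.0906

Since p-value > α = 0.05, we fail to reject H₀.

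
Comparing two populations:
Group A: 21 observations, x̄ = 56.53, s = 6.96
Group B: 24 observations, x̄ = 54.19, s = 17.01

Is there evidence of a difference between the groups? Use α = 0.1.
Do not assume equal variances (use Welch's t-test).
Welch's two-sample t-test:
H₀: μ₁ = μ₂
H₁: μ₁ ≠ μ₂
s₁²/n₁ = 6.96²/21 = 2.3067,  s₂²/n₂ = 17.01²/24 = 12.0558
SE = √(s₁²/n₁ + s₂²/n₂) = √(2.3067 + 12.0558) = 3.7898
df (Welch-Satterthwaite) = (s₁²/n₁ + s₂²/n₂)² / [(s₁²/n₁)²/(n₁-1) + (s₂²/n₂)²/(n₂-1)] ≈ 31.32
t = (x̄₁ - x̄₂) / SE = (56.53 - 54.19) / 3.7898 = 2.34 / 3.7898 = 0.617
p-value = 0.5414

Since p-value > α = 0.1, we fail to reject H₀.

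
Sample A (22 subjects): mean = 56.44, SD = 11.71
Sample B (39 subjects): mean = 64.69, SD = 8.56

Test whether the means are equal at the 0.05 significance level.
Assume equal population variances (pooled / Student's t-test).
Student's two-sample t-test (equal variances):
H₀: μ₁ = μ₂
H₁: μ₁ ≠ μ₂
df = n₁ + n₂ - 2 = 59
Pooled variance s_p² = [(n₁-1)s₁² + (n₂-1)s₂²] / (n₁ + n₂ - 2) = [(21)(11.71²) + (38)(8.56²)] / 59 = 96.0000
SE = √(s_p²(1/n₁ + 1/n₂)) = √(96.0000 × (1/22 + 1/39)) = 2.6125
t = (x̄₁ - x̄₂) / SE = (56.44 - 64.69) / 2.6125 = -8.25 / 2.6125 = -3.158
p-value = 0.0025

Since p-value < α = 0.05, we reject H₀.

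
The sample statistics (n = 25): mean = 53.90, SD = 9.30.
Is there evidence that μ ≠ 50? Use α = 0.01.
One-sample t-test:
H₀: μ = 50
H₁: μ ≠ 50
df = n - 1 = 24
t = (x̄ - μ₀) / (s/√n) = (53.90 - 50) / (9.30/√25) = 2.097
p-value = 0.0467

Since p-value > α = 0.01, we fail to reject H₀.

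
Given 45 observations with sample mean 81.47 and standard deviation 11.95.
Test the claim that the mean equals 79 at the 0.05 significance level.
One-sample t-test:
H₀: μ = 79
H₁: μ ≠ 79
df = n - 1 = 44
t = (x̄ - μ₀) / (s/√n) = (81.47 - 79) / (11.95/√45) = 1.387
p-value = 0.1726

Since p-value > α = 0.05, we fail to reject H₀.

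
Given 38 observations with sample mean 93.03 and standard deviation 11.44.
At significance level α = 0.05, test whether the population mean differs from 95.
One-sample t-test:
H₀: μ = 95
H₁: μ ≠ 95
df = n - 1 = 37
t = (x̄ - μ₀) / (s/√n) = (93.03 - 95) / (11.44/√38) = -1.062
p-value = 0.2953

Since p-value > α = 0.05, we fail to reject H₀.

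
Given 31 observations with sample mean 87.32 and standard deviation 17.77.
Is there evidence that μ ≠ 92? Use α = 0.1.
One-sample t-test:
H₀: μ = 92
H₁: μ ≠ 92
df = n - 1 = 30
t = (x̄ - μ₀) / (s/√n) = (87.32 - 92) / (17.77/√31) = -1.466
p-value = 0.1530

Since p-value > α = 0.1, we fail to reject H₀.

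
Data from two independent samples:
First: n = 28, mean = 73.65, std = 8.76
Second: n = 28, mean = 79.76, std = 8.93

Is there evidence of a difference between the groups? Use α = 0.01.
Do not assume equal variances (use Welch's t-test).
Welch's two-sample t-test:
H₀: μ₁ = μ₂
H₁: μ₁ ≠ μ₂
s₁²/n₁ = 8.76²/28 = 2.7406,  s₂²/n₂ = 8.93²/28 = 2.8480
SE = √(s₁²/n₁ + s₂²/n₂) = √(2.7406 + 2.8480) = 2.3640
df (Welch-Satterthwaite) = (s₁²/n₁ + s₂²/n₂)² / [(s₁²/n₁)²/(n₁-1) + (s₂²/n₂)²/(n₂-1)] ≈ 53.98
t = (x̄₁ - x̄₂) / SE = (73.65 - 79.76) / 2.3640 = -6.11 / 2.3640 = -2.585
p-value = 0.0125

Since p-value > α = 0.01, we fail to reject H₀.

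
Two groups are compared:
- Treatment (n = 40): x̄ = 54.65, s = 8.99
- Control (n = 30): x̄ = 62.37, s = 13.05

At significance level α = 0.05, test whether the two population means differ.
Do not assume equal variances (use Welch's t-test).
Welch's two-sample t-test:
H₀: μ₁ = μ₂
H₁: μ₁ ≠ μ₂
s₁²/n₁ = 8.99²/40 = 2.0205,  s₂²/n₂ = 13.05²/30 = 5.6768
SE = √(s₁²/n₁ + s₂²/n₂) = √(2.0205 + 5.6768) = 2.7744
df (Welch-Satterthwaite) = (s₁²/n₁ + s₂²/n₂)² / [(s₁²/n₁)²/(n₁-1) + (s₂²/n₂)²/(n₂-1)] ≈ 48.73
t = (x̄₁ - x̄₂) / SE = (54.65 - 62.37) / 2.7744 = -7.72 / 2.7744 = -2.783
p-value = 0.0077

Since p-value < α = 0.05, we reject H₀.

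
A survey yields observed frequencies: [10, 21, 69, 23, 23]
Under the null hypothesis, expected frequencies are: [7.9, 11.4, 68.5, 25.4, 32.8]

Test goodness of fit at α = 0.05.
Chi-square goodness of fit test:
H₀: observed counts match expected distribution
H₁: observed counts differ from expected distribution
df = k - 1 = 4
χ² = Σ(O - E)²/E
   = (10 - 7.9)²/7.9 + (21 - 11.4)²/11.4 + (69 - 68.5)²/68.5 + (23 - 25.4)²/25.4 + (23 - 32.8)²/32.8
   = 0.558 + 8.084 + 0.004 + 0.227 + 2.928
   = 11.80
p-value = 0.0189

Since p-value < α = 0.05, we reject H₀.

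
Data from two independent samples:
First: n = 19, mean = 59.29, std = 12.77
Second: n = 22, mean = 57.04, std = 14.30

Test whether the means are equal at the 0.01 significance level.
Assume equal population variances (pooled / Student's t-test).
Student's two-sample t-test (equal variances):
H₀: μ₁ = μ₂
H₁: μ₁ ≠ μ₂
df = n₁ + n₂ - 2 = 39
Pooled variance s_p² = [(n₁-1)s₁² + (n₂-1)s₂²] / (n₁ + n₂ - 2) = [(18)(12.77²) + (21)(14.30²)] / 39 = 185.3744
SE = √(s_p²(1/n₁ + 1/n₂)) = √(185.3744 × (1/19 + 1/22)) = 4.2641
t = (x̄₁ - x̄₂) / SE = (59.29 - 57.04) / 4.2641 = 2.25 / 4.2641 = 0.528
p-value = 0.6007

Since p-value > α = 0.01, we fail to reject H₀.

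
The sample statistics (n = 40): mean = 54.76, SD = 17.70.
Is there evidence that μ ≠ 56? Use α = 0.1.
One-sample t-test:
H₀: μ = 56
H₁: μ ≠ 56
df = n - 1 = 39
t = (x̄ - μ₀) / (s/√n) = (54.76 - 56) / (17.70/√40) = -0.443
p-value = 0.6602

Since p-value > α = 0.1, we fail to reject H₀.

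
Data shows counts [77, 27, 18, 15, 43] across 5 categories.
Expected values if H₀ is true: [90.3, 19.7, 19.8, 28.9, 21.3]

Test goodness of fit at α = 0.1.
Chi-square goodness of fit test:
H₀: observed counts match expected distribution
H₁: observed counts differ from expected distribution
df = k - 1 = 4
χ² = Σ(O - E)²/E
   = (77 - 90.3)²/90.3 + (27 - 19.7)²/19.7 + (18 - 19.8)²/19.8 + (15 - 28.9)²/28.9 + (43 - 21.3)²/21.3
   = 1.959 + 2.705 + 0.164 + 6.685 + 22.108
   = 33.62
p-value < 0.0001

Since p-value < α = 0.1, we reject H₀.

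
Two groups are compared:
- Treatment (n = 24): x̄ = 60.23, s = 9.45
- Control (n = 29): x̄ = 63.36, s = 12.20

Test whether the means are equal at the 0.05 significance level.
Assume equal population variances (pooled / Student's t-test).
Student's two-sample t-test (equal variances):
H₀: μ₁ = μ₂
H₁: μ₁ ≠ μ₂
df = n₁ + n₂ - 2 = 51
Pooled variance s_p² = [(n₁-1)s₁² + (n₂-1)s₂²] / (n₁ + n₂ - 2) = [(23)(9.45²) + (28)(12.20²)] / 51 = 121.9898
SE = √(s_p²(1/n₁ + 1/n₂)) = √(121.9898 × (1/24 + 1/29)) = 3.0479
t = (x̄₁ - x̄₂) / SE = (60.23 - 63.36) / 3.0479 = -3.13 / 3.0479 = -1.027
p-value = 0.3093

Since p-value > α = 0.05, we fail to reject H₀.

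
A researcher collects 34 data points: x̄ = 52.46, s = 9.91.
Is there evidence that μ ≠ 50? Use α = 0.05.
One-sample t-test:
H₀: μ = 50
H₁: μ ≠ 50
df = n - 1 = 33
t = (x̄ - μ₀) / (s/√n) = (52.46 - 50) / (9.91/√34) = 1.447
p-value = 0.1572

Since p-value > α = 0.05, we fail to reject H₀.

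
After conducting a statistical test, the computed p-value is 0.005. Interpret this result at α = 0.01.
Since p = 0.005 < α = 0.01, reject H₀.
There is sufficient evidence to reject the null hypothesis; the result is statistically significant at the 0.01 level.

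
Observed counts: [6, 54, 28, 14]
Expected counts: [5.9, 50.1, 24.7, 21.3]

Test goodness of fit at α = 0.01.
Chi-square goodness of fit test:
H₀: observed counts match expected distribution
H₁: observed counts differ from expected distribution
df = k - 1 = 3
χ² = Σ(O - E)²/E
   = (6 - 5.9)²/5.9 + (54 - 50.1)²/50.1 + (28 - 24.7)²/24.7 + (14 - 21.3)²/21.3
   = 0.002 + 0.304 + 0.441 + 2.502
   = 3.25
p-value = 0.3549

Since p-value > α = 0.01, we fail to reject H₀.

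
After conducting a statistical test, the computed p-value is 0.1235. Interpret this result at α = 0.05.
Since p = 0.1235 > α = 0.05, fail to reject H₀.
There is insufficient evidence to reject the null hypothesis; the result is not statistically significant at the 0.05 level.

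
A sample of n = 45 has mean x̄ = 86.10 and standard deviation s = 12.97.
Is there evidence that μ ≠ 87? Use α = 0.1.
One-sample t-test:
H₀: μ = 87
H₁: μ ≠ 87
df = n - 1 = 44
t = (x̄ - μ₀) / (s/√n) = (86.10 - 87) / (12.97/√45) = -0.465
p-value = 0.6439

Since p-value > α = 0.1, we fail to reject H₀.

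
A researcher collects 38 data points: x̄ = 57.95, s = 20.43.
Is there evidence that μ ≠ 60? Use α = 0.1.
One-sample t-test:
H₀: μ = 60
H₁: μ ≠ 60
df = n - 1 = 37
t = (x̄ - μ₀) / (s/√n) = (57.95 - 60) / (20.43/√38) = -0.619
p-value = 0.5400

Since p-value > α = 0.1, we fail to reject H₀.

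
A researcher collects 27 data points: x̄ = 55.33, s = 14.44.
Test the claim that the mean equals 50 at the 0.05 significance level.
One-sample t-test:
H₀: μ = 50
H₁: μ ≠ 50
df = n - 1 = 26
t = (x̄ - μ₀) / (s/√n) = (55.33 - 50) / (14.44/√27) = 1.918
p-value = 0.0662

Since p-value > α = 0.05, we fail to reject H₀.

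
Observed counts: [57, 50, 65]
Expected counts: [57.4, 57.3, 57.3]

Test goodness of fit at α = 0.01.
Chi-square goodness of fit test:
H₀: observed counts match expected distribution
H₁: observed counts differ from expected distribution
df = k - 1 = 2
χ² = Σ(O - E)²/E
   = (57 - 57.4)²/57.4 + (50 - 57.3)²/57.3 + (65 - 57.3)²/57.3
   = 0.003 + 0.930 + 1.035
   = 1.97
p-value = 0.3739

Since p-value > α = 0.01, we fail to reject H₀.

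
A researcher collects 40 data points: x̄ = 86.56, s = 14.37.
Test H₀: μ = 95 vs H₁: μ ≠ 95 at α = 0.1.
One-sample t-test:
H₀: μ = 95
H₁: μ ≠ 95
df = n - 1 = 39
t = (x̄ - μ₀) / (s/√n) = (86.56 - 95) / (14.37/√40) = -3.715
p-value = 0.0006

Since p-value < α = 0.1, we reject H₀.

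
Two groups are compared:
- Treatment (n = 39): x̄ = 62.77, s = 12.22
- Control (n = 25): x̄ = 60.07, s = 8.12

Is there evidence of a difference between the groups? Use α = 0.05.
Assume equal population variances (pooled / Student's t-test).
Student's two-sample t-test (equal variances):
H₀: μ₁ = μ₂
H₁: μ₁ ≠ μ₂
df = n₁ + n₂ - 2 = 62
Pooled variance s_p² = [(n₁-1)s₁² + (n₂-1)s₂²] / (n₁ + n₂ - 2) = [(38)(12.22²) + (24)(8.12²)] / 62 = 117.0469
SE = √(s_p²(1/n₁ + 1/n₂)) = √(117.0469 × (1/39 + 1/25)) = 2.7718
t = (x̄₁ - x̄₂) / SE = (62.77 - 60.07) / 2.7718 = 2.70 / 2.7718 = 0.974
p-value = 0.3338

Since p-value > α = 0.05, we fail to reject H₀.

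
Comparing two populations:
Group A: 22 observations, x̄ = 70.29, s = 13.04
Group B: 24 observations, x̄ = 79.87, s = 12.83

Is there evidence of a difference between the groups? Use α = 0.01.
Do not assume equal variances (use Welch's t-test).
Welch's two-sample t-test:
H₀: μ₁ = μ₂
H₁: μ₁ ≠ μ₂
s₁²/n₁ = 13.04²/22 = 7.7292,  s₂²/n₂ = 12.83²/24 = 6.8587
SE = √(s₁²/n₁ + s₂²/n₂) = √(7.7292 + 6.8587) = 3.8194
df (Welch-Satterthwaite) = (s₁²/n₁ + s₂²/n₂)² / [(s₁²/n₁)²/(n₁-1) + (s₂²/n₂)²/(n₂-1)] ≈ 43.52
t = (x̄₁ - x̄₂) / SE = (70.29 - 79.87) / 3.8194 = -9.58 / 3.8194 = -2.508
p-value = 0.0159

Since p-value > α = 0.01, we fail to reject H₀.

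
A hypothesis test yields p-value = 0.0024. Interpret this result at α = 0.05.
Since p = 0.0024 < α = 0.05, reject H₀.
There is sufficient evidence to reject the null hypothesis; the result is statistically significant at the 0.05 level.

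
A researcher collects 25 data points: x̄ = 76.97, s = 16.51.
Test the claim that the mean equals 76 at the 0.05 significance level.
One-sample t-test:
H₀: μ = 76
H₁: μ ≠ 76
df = n - 1 = 24
t = (x̄ - μ₀) / (s/√n) = (76.97 - 76) / (16.51/√25) = 0.294
p-value = 0.7715

Since p-value > α = 0.05, we fail to reject H₀.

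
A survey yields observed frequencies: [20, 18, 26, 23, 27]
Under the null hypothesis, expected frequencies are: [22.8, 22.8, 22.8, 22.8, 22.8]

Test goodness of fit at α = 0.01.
Chi-square goodness of fit test:
H₀: observed counts match expected distribution
H₁: observed counts differ from expected distribution
df = k - 1 = 4
χ² = Σ(O - E)²/E
   = (20 - 22.8)²/22.8 + (18 - 22.8)²/22.8 + (26 - 22.8)²/22.8 + (23 - 22.8)²/22.8 + (27 - 22.8)²/22.8
   = 0.344 + 1.011 + 0.449 + 0.002 + 0.774
   = 2.58
p-value = 0.6306

Since p-value > α = 0.01, we fail to reject H₀.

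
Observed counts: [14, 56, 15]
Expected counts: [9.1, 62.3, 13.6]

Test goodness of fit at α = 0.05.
Chi-square goodness of fit test:
H₀: observed counts match expected distribution
H₁: observed counts differ from expected distribution
df = k - 1 = 2
χ² = Σ(O - E)²/E
   = (14 - 9.1)²/9.1 + (56 - 62.3)²/62.3 + (15 - 13.6)²/13.6
   = 2.638 + 0.637 + 0.144
   = 3.42
p-value = 0.1809

Since p-value > α = 0.05, we fail to reject H₀.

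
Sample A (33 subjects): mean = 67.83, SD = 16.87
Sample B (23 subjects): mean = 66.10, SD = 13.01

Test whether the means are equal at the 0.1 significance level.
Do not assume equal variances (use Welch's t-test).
Welch's two-sample t-test:
H₀: μ₁ = μ₂
H₁: μ₁ ≠ μ₂
s₁²/n₁ = 16.87²/33 = 8.6241,  s₂²/n₂ = 13.01²/23 = 7.3591
SE = √(s₁²/n₁ + s₂²/n₂) = √(8.6241 + 7.3591) = 3.9979
df (Welch-Satterthwaite) = (s₁²/n₁ + s₂²/n₂)² / [(s₁²/n₁)²/(n₁-1) + (s₂²/n₂)²/(n₂-1)] ≈ 53.38
t = (x̄₁ - x̄₂) / SE = (67.83 - 66.10) / 3.9979 = 1.73 / 3.9979 = 0.433
p-value = 0.6670

Since p-value > α = 0.1, we fail to reject H₀.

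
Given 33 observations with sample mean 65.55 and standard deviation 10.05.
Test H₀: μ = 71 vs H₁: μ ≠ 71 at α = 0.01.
One-sample t-test:
H₀: μ = 71
H₁: μ ≠ 71
df = n - 1 = 32
t = (x̄ - μ₀) / (s/√n) = (65.55 - 71) / (10.05/√33) = -3.115
p-value = 0.0039

Since p-value < α = 0.01, we reject H₀.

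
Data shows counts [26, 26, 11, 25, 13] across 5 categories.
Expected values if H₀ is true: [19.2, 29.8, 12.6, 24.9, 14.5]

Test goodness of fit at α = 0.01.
Chi-square goodness of fit test:
H₀: observed counts match expected distribution
H₁: observed counts differ from expected distribution
df = k - 1 = 4
χ² = Σ(O - E)²/E
   = (26 - 19.2)²/19.2 + (26 - 29.8)²/29.8 + (11 - 12.6)²/12.6 + (25 - 24.9)²/24.9 + (13 - 14.5)²/14.5
   = 2.408 + 0.485 + 0.203 + 0.000 + 0.155
   = 3.25
p-value = 0.5166

Since p-value > α = 0.01, we fail to reject H₀.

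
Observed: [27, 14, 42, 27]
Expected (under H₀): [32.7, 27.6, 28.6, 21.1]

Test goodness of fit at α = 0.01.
Chi-square goodness of fit test:
H₀: observed counts match expected distribution
H₁: observed counts differ from expected distribution
df = k - 1 = 3
χ² = Σ(O - E)²/E
   = (27 - 32.7)²/32.7 + (14 - 27.6)²/27.6 + (42 - 28.6)²/28.6 + (27 - 21.1)²/21.1
   = 0.994 + 6.701 + 6.278 + 1.650
   = 15.62
p-value = 0.0014

Since p-value < α = 0.01, we reject H₀.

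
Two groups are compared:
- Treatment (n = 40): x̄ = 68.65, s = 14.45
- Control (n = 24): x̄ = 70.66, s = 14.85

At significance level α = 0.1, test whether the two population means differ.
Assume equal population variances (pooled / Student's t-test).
Student's two-sample t-test (equal variances):
H₀: μ₁ = μ₂
H₁: μ₁ ≠ μ₂
df = n₁ + n₂ - 2 = 62
Pooled variance s_p² = [(n₁-1)s₁² + (n₂-1)s₂²] / (n₁ + n₂ - 2) = [(39)(14.45²) + (23)(14.85²)] / 62 = 213.1502
SE = √(s_p²(1/n₁ + 1/n₂)) = √(213.1502 × (1/40 + 1/24)) = 3.7696
t = (x̄₁ - x̄₂) / SE = (68.65 - 70.66) / 3.7696 = -2.01 / 3.7696 = -0.533
p-value = 0.5958

Since p-value > α = 0.1, we fail to reject H₀.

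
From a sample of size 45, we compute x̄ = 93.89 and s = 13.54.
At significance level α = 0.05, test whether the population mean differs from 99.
One-sample t-test:
H₀: μ = 99
H₁: μ ≠ 99
df = n - 1 = 44
t = (x̄ - μ₀) / (s/√n) = (93.89 - 99) / (13.54/√45) = -2.532
p-value = 0.0150

Since p-value < α = 0.05, we reject H₀.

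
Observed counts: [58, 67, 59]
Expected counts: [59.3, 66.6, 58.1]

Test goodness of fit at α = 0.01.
Chi-square goodness of fit test:
H₀: observed counts match expected distribution
H₁: observed counts differ from expected distribution
df = k - 1 = 2
χ² = Σ(O - E)²/E
   = (58 - 59.3)²/59.3 + (67 - 66.6)²/66.6 + (59 - 58.1)²/58.1
   = 0.028 + 0.002 + 0.014
   = 0.04
p-value = 0.9778

Since p-value > α = 0.01, we fail to reject H₀.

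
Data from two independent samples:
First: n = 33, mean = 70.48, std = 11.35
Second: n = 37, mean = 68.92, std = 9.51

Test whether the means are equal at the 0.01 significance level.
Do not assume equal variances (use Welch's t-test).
Welch's two-sample t-test:
H₀: μ₁ = μ₂
H₁: μ₁ ≠ μ₂
s₁²/n₁ = 11.35²/33 = 3.9037,  s₂²/n₂ = 9.51²/37 = 2.4443
SE = √(s₁²/n₁ + s₂²/n₂) = √(3.9037 + 2.4443) = 2.5195
df (Welch-Satterthwaite) = (s₁²/n₁ + s₂²/n₂)² / [(s₁²/n₁)²/(n₁-1) + (s₂²/n₂)²/(n₂-1)] ≈ 62.75
t = (x̄₁ - x̄₂) / SE = (70.48 - 68.92) / 2.5195 = 1.56 / 2.5195 = 0.619
p-value = 0.5381

Since p-value > α = 0.01, we fail to reject H₀.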